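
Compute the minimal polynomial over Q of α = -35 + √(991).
m_α(x) = x^2 + 70x + 234

From α + 35 = √(991), squaring gives (α + 35)^2 = 991, i.e. α^2 + 70α + 1225 = 991, so α^2 + 70α + 234 = 0. The discriminant of x^2 + 70x + 234 is (70)^2 - 4·(234) = 4900 - 936 = 3964, and 4·(991) is not a perfect square in Q since 991 is squarefree and ≠ 1. Hence x^2 + 70x + 234 is irreducible over Q and is the minimal polynomial of α.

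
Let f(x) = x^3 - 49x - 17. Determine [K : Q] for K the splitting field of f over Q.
[K : Q] = 6

By the rational root test, any rational root of the monic integer polynomial f(x) = x^3 - 49x - 17 must be an integer dividing the constant term -17, i.e. one of ±{1, 17}. Evaluating: f(1) = -65, f(-1) = 31, f(17) = 4063, f(-17) = -4097; none is 0, so f has no rational root and is therefore irreducible over Q (a cubic with no linear factor over a field is irreducible). For an irreducible cubic, the Galois group is A_3 or S_3 according as the discriminant disc(f) = -4a^3 - 27b^2 = -4·(-49)^3 - 27·(-17)^2 = 462793 is or is not a square in Q. Here disc(f) = 462793 is not a perfect square in Q, so the Galois group of f over Q is not contained in A_3 and must be all of S_3. The splitting field has degree |S_3| = 6 over Q, so [K : Q] = 6.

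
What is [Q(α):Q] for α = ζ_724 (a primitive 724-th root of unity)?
[Q(α):Q] = 360

The minimal polynomial of ζ_724 over Q is the 724-th cyclotomic polynomial Φ_724(x), which is irreducible over Q and has degree φ(724) = 360. Hence [Q(α):Q] = φ(724) = 360.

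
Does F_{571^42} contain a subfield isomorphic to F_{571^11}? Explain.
No: F_{571^11} is not a subfield of F_{571^42}

F_{p^m} embeds in F_{p^n} iff m | n. Here 11 ∤ 42 (since 42 = 3·11 + 9 with remainder 9 ≠ 0), so F_{571^11} is not a subfield of F_{571^42}. Equivalently: if it were, the tower law would give 11 = [F_{571^11}:F_571] dividing [F_{571^42}:F_571] = 42, contradiction.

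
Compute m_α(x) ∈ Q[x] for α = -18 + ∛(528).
m_α(x) = x^3 + 54x^2 + 972x + 5304

Set β = α + 18 = ∛(528), so β^3 = 528. Then (α + 18)^3 - 528 = 0, i.e. α is a root of g(x) = (x + 18)^3 - 528 = x^3 + 54x^2 + 972x + 5304. Since g(x) = h(x + 18) where h(x) = x^3 - 528, and h is irreducible over Q (because 528 is not a perfect cube, so h has no rational root, and a monic cubic with no rational root is irreducible), g is also irreducible (irreducibility is preserved under the substitution x → x + 18). Hence m_α(x) = x^3 + 54x^2 + 972x + 5304.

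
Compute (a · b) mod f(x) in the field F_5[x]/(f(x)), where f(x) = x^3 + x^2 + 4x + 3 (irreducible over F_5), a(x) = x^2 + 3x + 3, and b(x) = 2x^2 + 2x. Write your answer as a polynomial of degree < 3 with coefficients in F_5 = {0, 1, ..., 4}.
a · b ≡ 3x^2 + x + 2 (mod f(x))

Multiply in F_5[x]: a(x)·b(x) = (x^2 + 3x + 3)·(2x^2 + 2x) = 2x^4 + 3x^3 + 2x^2 + x. This has degree ≥ 3, so divide by f(x) over F_5: 2x^4 + 3x^3 + 2x^2 + x = (2x + 1)·(x^3 + x^2 + 4x + 3) + (3x^2 + x + 2). Hence a·b ≡ 3x^2 + x + 2 (mod f). (F_5[x]/(f) is a field with 5^3 = 125 elements since f is irreducible of degree 3.)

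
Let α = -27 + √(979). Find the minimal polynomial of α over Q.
m_α(x) = x^2 + 54x - 250

From α + 27 = √(979), squaring gives (α + 27)^2 = 979, i.e. α^2 + 54α + 729 = 979, so α^2 + 54α - 250 = 0. The discriminant of x^2 + 54x - 250 is (54)^2 - 4·(-250) = 2916 + 1000 = 3916, and 4·(979) is not a perfect square in Q since 979 is squarefree and ≠ 1. Hence x^2 + 54x - 250 is irreducible over Q and is the minimal polynomial of α.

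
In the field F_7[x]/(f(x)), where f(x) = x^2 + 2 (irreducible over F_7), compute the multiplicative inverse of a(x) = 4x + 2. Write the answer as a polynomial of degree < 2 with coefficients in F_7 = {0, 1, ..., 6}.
a(x)^(-1) ≡ 3x + 2 (mod f(x))

Since f is irreducible over F_7, F_7[x]/(f) is a field and a(x) ≠ 0 has an inverse. Apply the extended Euclidean algorithm to f(x) and a(x) in F_7[x]: f(x) = (2x + 6)·a(x) + (4). The last nonzero remainder is the constant 4 = gcd(f, a) in F_7. Back-substituting through the division chain expresses 4 = s(x)·a(x) + t(x)·f(x) with s(x) ≡ 5x + 1 (mod f), so (5x + 1)·a(x) ≡ 4 (mod f). Multiplying by 4^(-1) ≡ 2 in F_7 gives a(x)^(-1) ≡ 2·(5x + 1) ≡ 3x + 2 (mod f). Check: (4x + 2)·(3x + 2) = 5x^2 + 4 ≡ 1 (mod x^2 + 2).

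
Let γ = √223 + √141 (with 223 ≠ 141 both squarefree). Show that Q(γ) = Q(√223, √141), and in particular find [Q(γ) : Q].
[Q(γ) : Q] = 4 (equivalently, Q(γ) = Q(√223, √141))

Obviously Q(γ) ⊆ Q(√223, √141), and [Q(√223, √141):Q] = 4 (since 223, 141 are distinct squarefree integers > 1 with 31443 not a perfect square). To show equality we compute the minimal polynomial of γ. From γ = √223 + √141: γ^2 = 223 + 2√(31443) + 141 = 364 + 2√(31443), so γ^2 - 364 = 2√(31443); squaring, (γ^2 - 364)^2 = 4·31443, i.e. γ^4 - 728γ^2 + 132496 - 125772 = 0, i.e. γ^4 - 728γ^2 + 6724 = 0. So γ is a root of x^4 - 728x^2 + 6724. This polynomial is irreducible over Q: it has no rational root (each ±√223 ± √141 is irrational), and any factorization into two quadratics over Q would force √(31443) ∈ Q (pairing opposite roots) or √223, √141 ∈ Q (other pairings), all impossible. Hence [Q(γ):Q] = 4 = [Q(√223, √141):Q], so Q(γ) = Q(√223, √141).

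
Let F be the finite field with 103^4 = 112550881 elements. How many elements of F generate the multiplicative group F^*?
There are φ(112550880) = 26050560 primitive elements

F_q^* is cyclic of order q - 1 = 112550880. A cyclic group of order m has exactly φ(m) generators. Here m = 112550880 = 2^5 · 3 · 5 · 13 · 17 · 1061, so the number of primitive elements is φ(112550880) = 26050560.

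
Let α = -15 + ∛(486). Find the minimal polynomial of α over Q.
m_α(x) = x^3 + 45x^2 + 675x + 2889

Set β = α + 15 = ∛(486), so β^3 = 486. Then (α + 15)^3 - 486 = 0, i.e. α is a root of g(x) = (x + 15)^3 - 486 = x^3 + 45x^2 + 675x + 2889. Since g(x) = h(x + 15) where h(x) = x^3 - 486, and h is irreducible over Q (because 486 is not a perfect cube, so h has no rational root, and a monic cubic with no rational root is irreducible), g is also irreducible (irreducibility is preserved under the substitution x → x + 15). Hence m_α(x) = x^3 + 45x^2 + 675x + 2889.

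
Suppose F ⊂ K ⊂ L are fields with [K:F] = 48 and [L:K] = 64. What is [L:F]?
[L:F] = 3072

The tower law says that for any tower of field extensions F ⊂ K ⊂ L with finite degrees, [L:F] = [L:K] · [K:F]. Here this gives [L:F] = 64 · 48 = 3072.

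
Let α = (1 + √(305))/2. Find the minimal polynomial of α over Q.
m_α(x) = x^2 - x - 76

From 2α - 1 = √(305), squaring gives (2α - 1)^2 = 305, i.e. 4α^2 - 4α + 1 = 305, so α^2 - α + (1 - 305)/4 = 0. Since 305 ≡ 1 (mod 4), (1 - 305)/4 = -76 ∈ Z. The polynomial x^2 - x - 76 has discriminant 1 - 4·(-76) = 305, which is not a perfect square in Q (d = 305 is squarefree and ≠ 1), so x^2 - x - 76 is irreducible over Q. It is the minimal polynomial of α.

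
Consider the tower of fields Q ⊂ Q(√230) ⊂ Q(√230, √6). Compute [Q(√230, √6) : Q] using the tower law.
[Q(√230, √6) : Q] = 4

[Q(√230):Q] = 2 (min poly x^2 - 230, irreducible since 230 is squarefree > 1). For the top step, suppose √6 ∈ Q(√230), say √6 = c + d√230 with c, d ∈ Q. Squaring: 6 = c^2 + 230d^2 + 2cd√230. Since √230 ∉ Q this forces 2cd = 0. If d = 0 then √6 = c ∈ Q, contradicting 6 squarefree > 1. If c = 0 then 6 = 230d^2, so 230·6 = (230d)^2 is a perfect square in Q — but 230·6 = 1380 is not a perfect square (since 230 and 6 are distinct squarefree integers). Contradiction. Hence √6 ∉ Q(√230), so x^2 - 6 stays irreducible over Q(√230) and [Q(√230, √6) : Q(√230)] = 2. By the tower law, [Q(√230, √6) : Q] = 2 · 2 = 4.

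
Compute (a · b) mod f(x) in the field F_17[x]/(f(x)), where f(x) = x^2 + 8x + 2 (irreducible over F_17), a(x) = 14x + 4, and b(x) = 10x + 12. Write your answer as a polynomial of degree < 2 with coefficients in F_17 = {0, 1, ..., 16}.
a · b ≡ 6x + 6 (mod f(x))

Multiply in F_17[x]: a(x)·b(x) = (14x + 4)·(10x + 12) = 4x^2 + 4x + 14. This has degree ≥ 2, so divide by f(x) over F_17: 4x^2 + 4x + 14 = (4)·(x^2 + 8x + 2) + (6x + 6). Hence a·b ≡ 6x + 6 (mod f). (F_17[x]/(f) is a field with 17^2 = 289 elements since f is irreducible of degree 2.)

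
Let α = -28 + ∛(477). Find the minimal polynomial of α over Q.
m_α(x) = x^3 + 84x^2 + 2352x + 21475

Set β = α + 28 = ∛(477), so β^3 = 477. Then (α + 28)^3 - 477 = 0, i.e. α is a root of g(x) = (x + 28)^3 - 477 = x^3 + 84x^2 + 2352x + 21475. Since g(x) = h(x + 28) where h(x) = x^3 - 477, and h is irreducible over Q (because 477 is not a perfect cube, so h has no rational root, and a monic cubic with no rational root is irreducible), g is also irreducible (irreducibility is preserved under the substitution x → x + 28). Hence m_α(x) = x^3 + 84x^2 + 2352x + 21475.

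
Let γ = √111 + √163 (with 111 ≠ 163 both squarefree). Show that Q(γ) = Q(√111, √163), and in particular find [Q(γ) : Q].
[Q(γ) : Q] = 4 (equivalently, Q(γ) = Q(√111, √163))

Obviously Q(γ) ⊆ Q(√111, √163), and [Q(√111, √163):Q] = 4 (since 111, 163 are distinct squarefree integers > 1 with 18093 not a perfect square). To show equality we compute the minimal polynomial of γ. From γ = √111 + √163: γ^2 = 111 + 2√(18093) + 163 = 274 + 2√(18093), so γ^2 - 274 = 2√(18093); squaring, (γ^2 - 274)^2 = 4·18093, i.e. γ^4 - 548γ^2 + 75076 - 72372 = 0, i.e. γ^4 - 548γ^2 + 2704 = 0. So γ is a root of x^4 - 548x^2 + 2704. This polynomial is irreducible over Q: it has no rational root (each ±√111 ± √163 is irrational), and any factorization into two quadratics over Q would force √(18093) ∈ Q (pairing opposite roots) or √111, √163 ∈ Q (other pairings), all impossible. Hence [Q(γ):Q] = 4 = [Q(√111, √163):Q], so Q(γ) = Q(√111, √163).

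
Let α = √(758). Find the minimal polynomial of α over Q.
m_α(x) = x^2 - 758

α satisfies α^2 - 758 = 0, so x^2 - 758 annihilates α. Since d = 758 is squarefree and ≠ 1, it is not a perfect square in Q, so x^2 - 758 has no rational root and is therefore irreducible over Q (a degree-2 polynomial over a field is irreducible iff it has no root). Hence m_α(x) = x^2 - 758.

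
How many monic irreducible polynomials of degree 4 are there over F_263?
There are 1196070348 monic irreducible polynomials of degree 4 over F_263

Each element of F_{263^4} that lies in no proper subfield is a root of exactly one monic irreducible of degree 4 over F_263, and each such polynomial has 4 distinct roots in F_{263^4}. By Möbius inversion the count is N_263(4) = (1/4) Σ_{d|4} μ(4/d) · 263^d = (1/4)(μ(4)·263^1 + μ(2)·263^2 + μ(1)·263^4) = 4784281392/4 = 1196070348.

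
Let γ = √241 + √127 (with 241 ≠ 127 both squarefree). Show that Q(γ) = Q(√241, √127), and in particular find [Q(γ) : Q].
[Q(γ) : Q] = 4 (equivalently, Q(γ) = Q(√241, √127))

Obviously Q(γ) ⊆ Q(√241, √127), and [Q(√241, √127):Q] = 4 (since 241, 127 are distinct squarefree integers > 1 with 30607 not a perfect square). To show equality we compute the minimal polynomial of γ. From γ = √241 + √127: γ^2 = 241 + 2√(30607) + 127 = 368 + 2√(30607), so γ^2 - 368 = 2√(30607); squaring, (γ^2 - 368)^2 = 4·30607, i.e. γ^4 - 736γ^2 + 135424 - 122428 = 0, i.e. γ^4 - 736γ^2 + 12996 = 0. So γ is a root of x^4 - 736x^2 + 12996. This polynomial is irreducible over Q: it has no rational root (each ±√241 ± √127 is irrational), and any factorization into two quadratics over Q would force √(30607) ∈ Q (pairing opposite roots) or √241, √127 ∈ Q (other pairings), all impossible. Hence [Q(γ):Q] = 4 = [Q(√241, √127):Q], so Q(γ) = Q(√241, √127).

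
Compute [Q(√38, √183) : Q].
[Q(√38, √183) : Q] = 4

[Q(√38):Q] = 2 (min poly x^2 - 38, irreducible since 38 is squarefree > 1). For the top step, suppose √183 ∈ Q(√38), say √183 = c + d√38 with c, d ∈ Q. Squaring: 183 = c^2 + 38d^2 + 2cd√38. Since √38 ∉ Q this forces 2cd = 0. If d = 0 then √183 = c ∈ Q, contradicting 183 squarefree > 1. If c = 0 then 183 = 38d^2, so 38·183 = (38d)^2 is a perfect square in Q — but 38·183 = 6954 is not a perfect square (since 38 and 183 are distinct squarefree integers). Contradiction. Hence √183 ∉ Q(√38), so x^2 - 183 stays irreducible over Q(√38) and [Q(√38, √183) : Q(√38)] = 2. By the tower law, [Q(√38, √183) : Q] = 2 · 2 = 4.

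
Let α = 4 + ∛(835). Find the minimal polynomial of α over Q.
m_α(x) = x^3 - 12x^2 + 48x - 899

Set β = α - 4 = ∛(835), so β^3 = 835. Then (α - 4)^3 - 835 = 0, i.e. α is a root of g(x) = (x - 4)^3 - 835 = x^3 - 12x^2 + 48x - 899. Since g(x) = h(x - 4) where h(x) = x^3 - 835, and h is irreducible over Q (because 835 is not a perfect cube, so h has no rational root, and a monic cubic with no rational root is irreducible), g is also irreducible (irreducibility is preserved under the substitution x → x - 4). Hence m_α(x) = x^3 - 12x^2 + 48x - 899.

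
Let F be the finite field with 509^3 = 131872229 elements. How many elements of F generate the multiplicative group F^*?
There are φ(131872228) = 63885024 primitive elements

F_q^* is cyclic of order q - 1 = 131872228. A cyclic group of order m has exactly φ(m) generators. Here m = 131872228 = 2^2 · 43 · 127 · 6037, so the number of primitive elements is φ(131872228) = 63885024.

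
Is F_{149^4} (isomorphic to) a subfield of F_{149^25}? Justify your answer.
No: F_{149^4} is not a subfield of F_{149^25}

F_{p^m} embeds in F_{p^n} iff m | n. Here 4 ∤ 25 (since 25 = 6·4 + 1 with remainder 1 ≠ 0), so F_{149^4} is not a subfield of F_{149^25}. Equivalently: if it were, the tower law would give 4 = [F_{149^4}:F_149] dividing [F_{149^25}:F_149] = 25, contradiction.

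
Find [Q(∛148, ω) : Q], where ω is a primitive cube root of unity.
[Q(∛148, ω) : Q] = 6

[Q(∛148):Q] = 3 (min poly x^3 - 148, irreducible since 148 is not a perfect cube). [Q(ω):Q] = 2 (min poly x^2 + x + 1). Since Q(∛148) ⊂ R and ω ∉ R, we have ω ∉ Q(∛148), so x^2 + x + 1 remains irreducible over Q(∛148) and [Q(∛148, ω) : Q(∛148)] = 2. By the tower law, [Q(∛148, ω) : Q] = 3 · 2 = 6. (In fact Q(∛148, ω) is the splitting field of x^3 - 148 over Q.)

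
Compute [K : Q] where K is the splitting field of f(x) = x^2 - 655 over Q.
[K : Q] = 2

f(x) = x^2 - 655 factors as (x - √655)(x + √655). The splitting field is K = Q(√655). Since 655 is squarefree and > 1, it is not a perfect square, so x^2 - 655 is irreducible over Q and [Q(√655) : Q] = 2. Hence [K : Q] = 2.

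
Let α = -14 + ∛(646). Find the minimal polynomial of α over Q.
m_α(x) = x^3 + 42x^2 + 588x + 2098

Set β = α + 14 = ∛(646), so β^3 = 646. Then (α + 14)^3 - 646 = 0, i.e. α is a root of g(x) = (x + 14)^3 - 646 = x^3 + 42x^2 + 588x + 2098. Since g(x) = h(x + 14) where h(x) = x^3 - 646, and h is irreducible over Q (because 646 is not a perfect cube, so h has no rational root, and a monic cubic with no rational root is irreducible), g is also irreducible (irreducibility is preserved under the substitution x → x + 14). Hence m_α(x) = x^3 + 42x^2 + 588x + 2098.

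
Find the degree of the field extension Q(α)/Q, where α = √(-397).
[Q(α):Q] = 2

[Q(α):Q] equals the degree of the minimal polynomial of α. Here α^2 = -397 and x^2 + 397 is irreducible (d = -397 is squarefree, ≠ 1, hence not a square), so deg(m_α) = 2. Thus [Q(α):Q] = 2.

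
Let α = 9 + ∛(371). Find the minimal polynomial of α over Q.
m_α(x) = x^3 - 27x^2 + 243x - 1100

Set β = α - 9 = ∛(371), so β^3 = 371. Then (α - 9)^3 - 371 = 0, i.e. α is a root of g(x) = (x - 9)^3 - 371 = x^3 - 27x^2 + 243x - 1100. Since g(x) = h(x - 9) where h(x) = x^3 - 371, and h is irreducible over Q (because 371 is not a perfect cube, so h has no rational root, and a monic cubic with no rational root is irreducible), g is also irreducible (irreducibility is preserved under the substitution x → x - 9). Hence m_α(x) = x^3 - 27x^2 + 243x - 1100.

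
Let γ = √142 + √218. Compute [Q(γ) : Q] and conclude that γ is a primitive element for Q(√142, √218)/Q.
[Q(γ) : Q] = 4 (equivalently, Q(γ) = Q(√142, √218))

Obviously Q(γ) ⊆ Q(√142, √218), and [Q(√142, √218):Q] = 4 (since 142, 218 are distinct squarefree integers > 1 with 30956 not a perfect square). To show equality we compute the minimal polynomial of γ. From γ = √142 + √218: γ^2 = 142 + 2√(30956) + 218 = 360 + 2√(30956), so γ^2 - 360 = 2√(30956); squaring, (γ^2 - 360)^2 = 4·30956, i.e. γ^4 - 720γ^2 + 129600 - 123824 = 0, i.e. γ^4 - 720γ^2 + 5776 = 0. So γ is a root of x^4 - 720x^2 + 5776. This polynomial is irreducible over Q: it has no rational root (each ±√142 ± √218 is irrational), and any factorization into two quadratics over Q would force √(30956) ∈ Q (pairing opposite roots) or √142, √218 ∈ Q (other pairings), all impossible. Hence [Q(γ):Q] = 4 = [Q(√142, √218):Q], so Q(γ) = Q(√142, √218).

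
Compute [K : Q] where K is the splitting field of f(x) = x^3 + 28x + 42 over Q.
[K : Q] = 6

By the rational root test, any rational root of the monic integer polynomial f(x) = x^3 + 28x + 42 must be an integer dividing the constant term 42, i.e. one of ±{1, 2, 3, 6, 7, 14, 21, 42}. Evaluating: f(1) = 71, f(-1) = 13, f(2) = 106, f(-2) = -22, f(3) = 153, f(-3) = -69, f(6) = 426, f(-6) = -342, f(7) = 581, f(-7) = -497, f(14) = 3178, f(-14) = -3094, f(21) = 9891, f(-21) = -9807, f(42) = 75306, f(-42) = -75222; none is 0, so f has no rational root and is therefore irreducible over Q (a cubic with no linear factor over a field is irreducible). For an irreducible cubic, the Galois group is A_3 or S_3 according as the discriminant disc(f) = -4a^3 - 27b^2 = -4·(28)^3 - 27·(42)^2 = -135436 is or is not a square in Q. Here disc(f) = -135436 is not a perfect square in Q, so the Galois group of f over Q is not contained in A_3 and must be all of S_3. The splitting field has degree |S_3| = 6 over Q, so [K : Q] = 6.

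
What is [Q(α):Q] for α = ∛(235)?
[Q(α):Q] = 3

The minimal polynomial of α is x^3 - 235, irreducible over Q since 235 is not a perfect cube (so x^3 - 235 has no rational root). Hence [Q(α):Q] = deg(m_α) = 3.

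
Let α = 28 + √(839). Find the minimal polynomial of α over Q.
m_α(x) = x^2 - 56x - 55

From α - 28 = √(839), squaring gives (α - 28)^2 = 839, i.e. α^2 - 56α + 784 = 839, so α^2 - 56α - 55 = 0. The discriminant of x^2 - 56x - 55 is (-56)^2 - 4·(-55) = 3136 + 220 = 3356, and 4·(839) is not a perfect square in Q since 839 is squarefree and ≠ 1. Hence x^2 - 56x - 55 is irreducible over Q and is the minimal polynomial of α.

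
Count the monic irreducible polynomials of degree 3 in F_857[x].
There are 209807312 monic irreducible polynomials of degree 3 over F_857

Each element of F_{857^3} that lies in no proper subfield is a root of exactly one monic irreducible of degree 3 over F_857, and each such polynomial has 3 distinct roots in F_{857^3}. By Möbius inversion the count is N_857(3) = (1/3) Σ_{d|3} μ(3/d) · 857^d = (1/3)(μ(3)·857^1 + μ(1)·857^3) = 629421936/3 = 209807312.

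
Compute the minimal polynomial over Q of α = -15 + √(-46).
m_α(x) = x^2 + 30x + 271

From α + 15 = √(-46), squaring gives (α + 15)^2 = -46, i.e. α^2 + 30α + 225 = -46, so α^2 + 30α + 271 = 0. The discriminant of x^2 + 30x + 271 is (30)^2 - 4·(271) = 900 - 1084 = -184, and 4·(-46) is not a perfect square in Q since -46 is squarefree and ≠ 1. Hence x^2 + 30x + 271 is irreducible over Q and is the minimal polynomial of α.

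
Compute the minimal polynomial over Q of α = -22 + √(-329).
m_α(x) = x^2 + 44x + 813

From α + 22 = √(-329), squaring gives (α + 22)^2 = -329, i.e. α^2 + 44α + 484 = -329, so α^2 + 44α + 813 = 0. The discriminant of x^2 + 44x + 813 is (44)^2 - 4·(813) = 1936 - 3252 = -1316, and 4·(-329) is not a perfect square in Q since -329 is squarefree and ≠ 1. Hence x^2 + 44x + 813 is irreducible over Q and is the minimal polynomial of α.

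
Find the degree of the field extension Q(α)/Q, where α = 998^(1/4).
[Q(α):Q] = 4

α is a root of x^4 - 998. By Eisenstein's criterion at the prime p = 2 (which divides the constant term 998 but p^2 = 4 does not, since 998 is squarefree), x^4 - 998 is irreducible over Q. Hence [Q(α):Q] = 4.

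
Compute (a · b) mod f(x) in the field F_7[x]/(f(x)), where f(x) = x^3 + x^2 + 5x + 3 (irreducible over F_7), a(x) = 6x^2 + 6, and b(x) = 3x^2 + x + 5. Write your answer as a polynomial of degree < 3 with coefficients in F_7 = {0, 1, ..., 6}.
a · b ≡ 5x^2 + 5x + 3 (mod f(x))

Multiply in F_7[x]: a(x)·b(x) = (6x^2 + 6)·(3x^2 + x + 5) = 4x^4 + 6x^3 + 6x^2 + 6x + 2. This has degree ≥ 3, so divide by f(x) over F_7: 4x^4 + 6x^3 + 6x^2 + 6x + 2 = (4x + 2)·(x^3 + x^2 + 5x + 3) + (5x^2 + 5x + 3). Hence a·b ≡ 5x^2 + 5x + 3 (mod f). (F_7[x]/(f) is a field with 7^3 = 343 elements since f is irreducible of degree 3.)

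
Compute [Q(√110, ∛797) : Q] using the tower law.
[Q(√110, ∛797) : Q] = 6

Let L = Q(√110, ∛797). Since Q(√110) ⊂ L and [Q(√110):Q] = 2, the tower law gives 2 | [L:Q]. Likewise Q(∛797) ⊂ L with [Q(∛797):Q] = 3 (because 797 is not a perfect cube), so 3 | [L:Q]. As gcd(2,3) = 1, [L:Q] is divisible by 6. Conversely L is generated over Q by √110 and ∛797, so [L:Q] ≤ 2·3 = 6. Therefore [Q(√110, ∛797) : Q] = 6.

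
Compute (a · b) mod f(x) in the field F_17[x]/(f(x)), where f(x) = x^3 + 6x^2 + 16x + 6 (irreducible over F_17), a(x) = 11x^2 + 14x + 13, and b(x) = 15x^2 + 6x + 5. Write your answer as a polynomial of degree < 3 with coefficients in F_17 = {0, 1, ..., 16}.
a · b ≡ 6x^2 + 8x + 14 (mod f(x))

Multiply in F_17[x]: a(x)·b(x) = (11x^2 + 14x + 13)·(15x^2 + 6x + 5) = 12x^4 + 4x^3 + 11x^2 + 12x + 14. This has degree ≥ 3, so divide by f(x) over F_17: 12x^4 + 4x^3 + 11x^2 + 12x + 14 = (12x)·(x^3 + 6x^2 + 16x + 6) + (6x^2 + 8x + 14). Hence a·b ≡ 6x^2 + 8x + 14 (mod f). (F_17[x]/(f) is a field with 17^3 = 4913 elements since f is irreducible of degree 3.)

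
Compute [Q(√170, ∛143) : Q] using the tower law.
[Q(√170, ∛143) : Q] = 6

Let L = Q(√170, ∛143). Since Q(√170) ⊂ L and [Q(√170):Q] = 2, the tower law gives 2 | [L:Q]. Likewise Q(∛143) ⊂ L with [Q(∛143):Q] = 3 (because 143 is not a perfect cube), so 3 | [L:Q]. As gcd(2,3) = 1, [L:Q] is divisible by 6. Conversely L is generated over Q by √170 and ∛143, so [L:Q] ≤ 2·3 = 6. Therefore [Q(√170, ∛143) : Q] = 6.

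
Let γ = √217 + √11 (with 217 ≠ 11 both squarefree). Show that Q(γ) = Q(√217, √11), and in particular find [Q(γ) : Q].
[Q(γ) : Q] = 4 (equivalently, Q(γ) = Q(√217, √11))

Obviously Q(γ) ⊆ Q(√217, √11), and [Q(√217, √11):Q] = 4 (since 217, 11 are distinct squarefree integers > 1 with 2387 not a perfect square). To show equality we compute the minimal polynomial of γ. From γ = √217 + √11: γ^2 = 217 + 2√(2387) + 11 = 228 + 2√(2387), so γ^2 - 228 = 2√(2387); squaring, (γ^2 - 228)^2 = 4·2387, i.e. γ^4 - 456γ^2 + 51984 - 9548 = 0, i.e. γ^4 - 456γ^2 + 42436 = 0. So γ is a root of x^4 - 456x^2 + 42436. This polynomial is irreducible over Q: it has no rational root (each ±√217 ± √11 is irrational), and any factorization into two quadratics over Q would force √(2387) ∈ Q (pairing opposite roots) or √217, √11 ∈ Q (other pairings), all impossible. Hence [Q(γ):Q] = 4 = [Q(√217, √11):Q], so Q(γ) = Q(√217, √11).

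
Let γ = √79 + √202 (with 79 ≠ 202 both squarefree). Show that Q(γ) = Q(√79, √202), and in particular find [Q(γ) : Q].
[Q(γ) : Q] = 4 (equivalently, Q(γ) = Q(√79, √202))

Obviously Q(γ) ⊆ Q(√79, √202), and [Q(√79, √202):Q] = 4 (since 79, 202 are distinct squarefree integers > 1 with 15958 not a perfect square). To show equality we compute the minimal polynomial of γ. From γ = √79 + √202: γ^2 = 79 + 2√(15958) + 202 = 281 + 2√(15958), so γ^2 - 281 = 2√(15958); squaring, (γ^2 - 281)^2 = 4·15958, i.e. γ^4 - 562γ^2 + 78961 - 63832 = 0, i.e. γ^4 - 562γ^2 + 15129 = 0. So γ is a root of x^4 - 562x^2 + 15129. This polynomial is irreducible over Q: it has no rational root (each ±√79 ± √202 is irrational), and any factorization into two quadratics over Q would force √(15958) ∈ Q (pairing opposite roots) or √79, √202 ∈ Q (other pairings), all impossible. Hence [Q(γ):Q] = 4 = [Q(√79, √202):Q], so Q(γ) = Q(√79, √202).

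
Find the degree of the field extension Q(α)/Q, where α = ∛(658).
[Q(α):Q] = 3

The minimal polynomial of α is x^3 - 658, irreducible over Q since 658 is not a perfect cube (so x^3 - 658 has no rational root). Hence [Q(α):Q] = deg(m_α) = 3.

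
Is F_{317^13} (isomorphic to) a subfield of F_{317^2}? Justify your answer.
No: F_{317^13} is not a subfield of F_{317^2}

F_{p^m} embeds in F_{p^n} iff m | n. Here 13 ∤ 2 (since 2 = 0·13 + 2 with remainder 2 ≠ 0), so F_{317^13} is not a subfield of F_{317^2}. Equivalently: if it were, the tower law would give 13 = [F_{317^13}:F_317] dividing [F_{317^2}:F_317] = 2, contradiction.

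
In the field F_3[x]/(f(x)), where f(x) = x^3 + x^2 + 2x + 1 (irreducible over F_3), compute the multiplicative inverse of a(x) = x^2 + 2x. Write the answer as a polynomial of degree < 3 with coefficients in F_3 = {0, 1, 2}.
a(x)^(-1) ≡ 2x^2 (mod f(x))

Since f is irreducible over F_3, F_3[x]/(f) is a field and a(x) ≠ 0 has an inverse. Apply the extended Euclidean algorithm to f(x) and a(x) in F_3[x]: f(x) = (x + 2)·a(x) + (x + 1);  a(x) = (x + 1)·(x + 1) + (2). The last nonzero remainder is the constant 2 = gcd(f, a) in F_3. Back-substituting through the division chain expresses 2 = s(x)·a(x) + t(x)·f(x) with s(x) ≡ x^2 (mod f), so (x^2)·a(x) ≡ 2 (mod f). Multiplying by 2^(-1) ≡ 2 in F_3 gives a(x)^(-1) ≡ 2·(x^2) ≡ 2x^2 (mod f). Check: (x^2 + 2x)·(2x^2) = 2x^4 + x^3 ≡ 1 (mod x^3 + x^2 + 2x + 1).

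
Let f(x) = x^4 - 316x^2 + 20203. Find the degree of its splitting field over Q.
[K : Q] = 4

Solving the quadratic in x^2: x^2 = (316 ± √(316^2 - 4·20203))/2 = (316 ± √19044)/2 = (316 ± 138)/2, giving x^2 = 89 or x^2 = 227. So f(x) = (x^2 - 89)(x^2 - 227) and the roots of f are ±√89, ±√227. Hence the splitting field is K = Q(√89, √227). Since 89 and 227 are distinct squarefree integers > 1, their product 20203 is not a perfect square, so √227 ∉ Q(√89). By the tower law [K:Q] = [Q(√89,√227):Q(√89)] · [Q(√89):Q] = 2 · 2 = 4.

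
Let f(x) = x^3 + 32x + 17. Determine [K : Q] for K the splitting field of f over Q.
[K : Q] = 6

By the rational root test, any rational root of the monic integer polynomial f(x) = x^3 + 32x + 17 must be an integer dividing the constant term 17, i.e. one of ±{1, 17}. Evaluating: f(1) = 50, f(-1) = -16, f(17) = 5474, f(-17) = -5440; none is 0, so f has no rational root and is therefore irreducible over Q (a cubic with no linear factor over a field is irreducible). For an irreducible cubic, the Galois group is A_3 or S_3 according as the discriminant disc(f) = -4a^3 - 27b^2 = -4·(32)^3 - 27·(17)^2 = -138875 is or is not a square in Q. Here disc(f) = -138875 is not a perfect square in Q, so the Galois group of f over Q is not contained in A_3 and must be all of S_3. The splitting field has degree |S_3| = 6 over Q, so [K : Q] = 6.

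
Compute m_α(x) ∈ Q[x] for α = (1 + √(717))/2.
m_α(x) = x^2 - x - 179

From 2α - 1 = √(717), squaring gives (2α - 1)^2 = 717, i.e. 4α^2 - 4α + 1 = 717, so α^2 - α + (1 - 717)/4 = 0. Since 717 ≡ 1 (mod 4), (1 - 717)/4 = -179 ∈ Z. The polynomial x^2 - x - 179 has discriminant 1 - 4·(-179) = 717, which is not a perfect square in Q (d = 717 is squarefree and ≠ 1), so x^2 - x - 179 is irreducible over Q. It is the minimal polynomial of α.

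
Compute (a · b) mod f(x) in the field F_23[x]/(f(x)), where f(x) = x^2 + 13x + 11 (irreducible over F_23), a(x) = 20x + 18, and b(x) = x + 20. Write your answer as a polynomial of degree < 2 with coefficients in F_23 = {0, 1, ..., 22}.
a · b ≡ 20x + 2 (mod f(x))

Multiply in F_23[x]: a(x)·b(x) = (20x + 18)·(x + 20) = 20x^2 + 4x + 15. This has degree ≥ 2, so divide by f(x) over F_23: 20x^2 + 4x + 15 = (20)·(x^2 + 13x + 11) + (20x + 2). Hence a·b ≡ 20x + 2 (mod f). (F_23[x]/(f) is a field with 23^2 = 529 elements since f is irreducible of degree 2.)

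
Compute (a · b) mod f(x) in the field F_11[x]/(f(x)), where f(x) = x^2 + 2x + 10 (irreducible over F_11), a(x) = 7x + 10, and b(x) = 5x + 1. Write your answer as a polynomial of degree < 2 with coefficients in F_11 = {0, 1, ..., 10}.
a · b ≡ 9x + 1 (mod f(x))

Multiply in F_11[x]: a(x)·b(x) = (7x + 10)·(5x + 1) = 2x^2 + 2x + 10. This has degree ≥ 2, so divide by f(x) over F_11: 2x^2 + 2x + 10 = (2)·(x^2 + 2x + 10) + (9x + 1). Hence a·b ≡ 9x + 1 (mod f). (F_11[x]/(f) is a field with 11^2 = 121 elements since f is irreducible of degree 2.)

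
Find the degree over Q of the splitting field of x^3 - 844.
[K : Q] = 6

The roots of x^3 - 844 are ∛844, ω∛844, ω^2∛844 where ω = e^(2πi/3) is a primitive cube root of unity, so K = Q(∛844, ω). Now [Q(∛844):Q] = 3 (since 844 is not a perfect cube, x^3 - 844 is irreducible) and [Q(ω):Q] = 2. Both 2 and 3 divide [K:Q], and [K:Q] ≤ 3·2 = 6, so [K:Q] = 6. (Equivalently: Q(∛844) ⊂ R but ω ∉ R, so [K : Q(∛844)] = 2.)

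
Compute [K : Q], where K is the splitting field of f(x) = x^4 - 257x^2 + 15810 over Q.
[K : Q] = 4

Solving the quadratic in x^2: x^2 = (257 ± √(257^2 - 4·15810))/2 = (257 ± √2809)/2 = (257 ± 53)/2, giving x^2 = 102 or x^2 = 155. So f(x) = (x^2 - 102)(x^2 - 155) and the roots of f are ±√102, ±√155. Hence the splitting field is K = Q(√102, √155). Since 102 and 155 are distinct squarefree integers > 1, their product 15810 is not a perfect square, so √155 ∉ Q(√102). By the tower law [K:Q] = [Q(√102,√155):Q(√102)] · [Q(√102):Q] = 2 · 2 = 4.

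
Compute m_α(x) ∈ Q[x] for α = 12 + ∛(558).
m_α(x) = x^3 - 36x^2 + 432x - 2286

Set β = α - 12 = ∛(558), so β^3 = 558. Then (α - 12)^3 - 558 = 0, i.e. α is a root of g(x) = (x - 12)^3 - 558 = x^3 - 36x^2 + 432x - 2286. Since g(x) = h(x - 12) where h(x) = x^3 - 558, and h is irreducible over Q (because 558 is not a perfect cube, so h has no rational root, and a monic cubic with no rational root is irreducible), g is also irreducible (irreducibility is preserved under the substitution x → x - 12). Hence m_α(x) = x^3 - 36x^2 + 432x - 2286.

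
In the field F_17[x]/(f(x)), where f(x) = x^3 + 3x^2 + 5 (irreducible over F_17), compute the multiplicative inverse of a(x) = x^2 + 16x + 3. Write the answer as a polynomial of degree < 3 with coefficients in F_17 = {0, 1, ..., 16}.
a(x)^(-1) ≡ 14x^2 + 4x + 10 (mod f(x))

Since f is irreducible over F_17, F_17[x]/(f) is a field and a(x) ≠ 0 has an inverse. Apply the extended Euclidean algorithm to f(x) and a(x) in F_17[x]: f(x) = (x + 4)·a(x) + (x + 10);  a(x) = (x + 6)·(x + 10) + (11). The last nonzero remainder is the constant 11 = gcd(f, a) in F_17. Back-substituting through the division chain expresses 11 = s(x)·a(x) + t(x)·f(x) with s(x) ≡ x^2 + 10x + 8 (mod f), so (x^2 + 10x + 8)·a(x) ≡ 11 (mod f). Multiplying by 11^(-1) ≡ 14 in F_17 gives a(x)^(-1) ≡ 14·(x^2 + 10x + 8) ≡ 14x^2 + 4x + 10 (mod f). Check: (x^2 + 16x + 3)·(14x^2 + 4x + 10) = 14x^4 + 7x^3 + 14x^2 + 2x + 13 ≡ 1 (mod x^3 + 3x^2 + 5).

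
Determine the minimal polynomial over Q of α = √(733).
m_α(x) = x^2 - 733

α satisfies α^2 - 733 = 0, so x^2 - 733 annihilates α. Since d = 733 is squarefree and ≠ 1, it is not a perfect square in Q, so x^2 - 733 has no rational root and is therefore irreducible over Q (a degree-2 polynomial over a field is irreducible iff it has no root). Hence m_α(x) = x^2 - 733.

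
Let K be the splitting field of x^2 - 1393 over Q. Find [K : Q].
[K : Q] = 2

f(x) = x^2 - 1393 factors as (x - √1393)(x + √1393). The splitting field is K = Q(√1393). Since 1393 is squarefree and > 1, it is not a perfect square, so x^2 - 1393 is irreducible over Q and [Q(√1393) : Q] = 2. Hence [K : Q] = 2.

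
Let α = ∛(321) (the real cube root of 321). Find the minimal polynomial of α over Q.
m_α(x) = x^3 - 321

α satisfies α^3 = 321, so x^3 - 321 annihilates α. By the rational root test, a rational root p/q (in lowest terms) of x^3 - 321 would satisfy p^3 = 321 q^3, forcing q = 1 and p^3 = 321; but 321 is not a perfect cube, contradiction. A monic cubic over Q with no rational root is irreducible (any nontrivial factorization would include a linear factor). Hence x^3 - 321 is the minimal polynomial of α, and in particular [Q(α):Q] = 3.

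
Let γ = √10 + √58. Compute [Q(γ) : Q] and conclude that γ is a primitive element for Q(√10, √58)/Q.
[Q(γ) : Q] = 4 (equivalently, Q(γ) = Q(√10, √58))

Obviously Q(γ) ⊆ Q(√10, √58), and [Q(√10, √58):Q] = 4 (since 10, 58 are distinct squarefree integers > 1 with 580 not a perfect square). To show equality we compute the minimal polynomial of γ. From γ = √10 + √58: γ^2 = 10 + 2√(580) + 58 = 68 + 2√(580), so γ^2 - 68 = 2√(580); squaring, (γ^2 - 68)^2 = 4·580, i.e. γ^4 - 136γ^2 + 4624 - 2320 = 0, i.e. γ^4 - 136γ^2 + 2304 = 0. So γ is a root of x^4 - 136x^2 + 2304. This polynomial is irreducible over Q: it has no rational root (each ±√10 ± √58 is irrational), and any factorization into two quadratics over Q would force √(580) ∈ Q (pairing opposite roots) or √10, √58 ∈ Q (other pairings), all impossible. Hence [Q(γ):Q] = 4 = [Q(√10, √58):Q], so Q(γ) = Q(√10, √58).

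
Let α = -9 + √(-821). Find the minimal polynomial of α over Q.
m_α(x) = x^2 + 18x + 902

From α + 9 = √(-821), squaring gives (α + 9)^2 = -821, i.e. α^2 + 18α + 81 = -821, so α^2 + 18α + 902 = 0. The discriminant of x^2 + 18x + 902 is (18)^2 - 4·(902) = 324 - 3608 = -3284, and 4·(-821) is not a perfect square in Q since -821 is squarefree and ≠ 1. Hence x^2 + 18x + 902 is irreducible over Q and is the minimal polynomial of α.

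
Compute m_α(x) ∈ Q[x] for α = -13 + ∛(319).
m_α(x) = x^3 + 39x^2 + 507x + 1878

Set β = α + 13 = ∛(319), so β^3 = 319. Then (α + 13)^3 - 319 = 0, i.e. α is a root of g(x) = (x + 13)^3 - 319 = x^3 + 39x^2 + 507x + 1878. Since g(x) = h(x + 13) where h(x) = x^3 - 319, and h is irreducible over Q (because 319 is not a perfect cube, so h has no rational root, and a monic cubic with no rational root is irreducible), g is also irreducible (irreducibility is preserved under the substitution x → x + 13). Hence m_α(x) = x^3 + 39x^2 + 507x + 1878.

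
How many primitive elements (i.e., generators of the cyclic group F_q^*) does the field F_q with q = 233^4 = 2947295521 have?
There are φ(2947295520) = 681246720 primitive elements

F_q^* is cyclic of order q - 1 = 2947295520. A cyclic group of order m has exactly φ(m) generators. Here m = 2947295520 = 2^5 · 3^2 · 5 · 13 · 29 · 61 · 89, so the number of primitive elements is φ(2947295520) = 681246720.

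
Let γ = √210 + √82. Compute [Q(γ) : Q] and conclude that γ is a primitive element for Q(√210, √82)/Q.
[Q(γ) : Q] = 4 (equivalently, Q(γ) = Q(√210, √82))

Obviously Q(γ) ⊆ Q(√210, √82), and [Q(√210, √82):Q] = 4 (since 210, 82 are distinct squarefree integers > 1 with 17220 not a perfect square). To show equality we compute the minimal polynomial of γ. From γ = √210 + √82: γ^2 = 210 + 2√(17220) + 82 = 292 + 2√(17220), so γ^2 - 292 = 2√(17220); squaring, (γ^2 - 292)^2 = 4·17220, i.e. γ^4 - 584γ^2 + 85264 - 68880 = 0, i.e. γ^4 - 584γ^2 + 16384 = 0. So γ is a root of x^4 - 584x^2 + 16384. This polynomial is irreducible over Q: it has no rational root (each ±√210 ± √82 is irrational), and any factorization into two quadratics over Q would force √(17220) ∈ Q (pairing opposite roots) or √210, √82 ∈ Q (other pairings), all impossible. Hence [Q(γ):Q] = 4 = [Q(√210, √82):Q], so Q(γ) = Q(√210, √82).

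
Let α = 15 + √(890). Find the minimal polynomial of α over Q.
m_α(x) = x^2 - 30x - 665

From α - 15 = √(890), squaring gives (α - 15)^2 = 890, i.e. α^2 - 30α + 225 = 890, so α^2 - 30α - 665 = 0. The discriminant of x^2 - 30x - 665 is (-30)^2 - 4·(-665) = 900 + 2660 = 3560, and 4·(890) is not a perfect square in Q since 890 is squarefree and ≠ 1. Hence x^2 - 30x - 665 is irreducible over Q and is the minimal polynomial of α.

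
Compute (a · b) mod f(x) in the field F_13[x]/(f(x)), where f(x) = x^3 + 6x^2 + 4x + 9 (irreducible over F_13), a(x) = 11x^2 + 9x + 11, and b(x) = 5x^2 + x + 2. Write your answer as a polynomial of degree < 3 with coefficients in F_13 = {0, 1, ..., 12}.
a · b ≡ 2x^2 + 6x + 5 (mod f(x))

Multiply in F_13[x]: a(x)·b(x) = (11x^2 + 9x + 11)·(5x^2 + x + 2) = 3x^4 + 4x^3 + 8x^2 + 3x + 9. This has degree ≥ 3, so divide by f(x) over F_13: 3x^4 + 4x^3 + 8x^2 + 3x + 9 = (3x + 12)·(x^3 + 6x^2 + 4x + 9) + (2x^2 + 6x + 5). Hence a·b ≡ 2x^2 + 6x + 5 (mod f). (F_13[x]/(f) is a field with 13^3 = 2197 elements since f is irreducible of degree 3.)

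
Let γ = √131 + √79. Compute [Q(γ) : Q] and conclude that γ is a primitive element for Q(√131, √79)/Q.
[Q(γ) : Q] = 4 (equivalently, Q(γ) = Q(√131, √79))

Obviously Q(γ) ⊆ Q(√131, √79), and [Q(√131, √79):Q] = 4 (since 131, 79 are distinct squarefree integers > 1 with 10349 not a perfect square). To show equality we compute the minimal polynomial of γ. From γ = √131 + √79: γ^2 = 131 + 2√(10349) + 79 = 210 + 2√(10349), so γ^2 - 210 = 2√(10349); squaring, (γ^2 - 210)^2 = 4·10349, i.e. γ^4 - 420γ^2 + 44100 - 41396 = 0, i.e. γ^4 - 420γ^2 + 2704 = 0. So γ is a root of x^4 - 420x^2 + 2704. This polynomial is irreducible over Q: it has no rational root (each ±√131 ± √79 is irrational), and any factorization into two quadratics over Q would force √(10349) ∈ Q (pairing opposite roots) or √131, √79 ∈ Q (other pairings), all impossible. Hence [Q(γ):Q] = 4 = [Q(√131, √79):Q], so Q(γ) = Q(√131, √79).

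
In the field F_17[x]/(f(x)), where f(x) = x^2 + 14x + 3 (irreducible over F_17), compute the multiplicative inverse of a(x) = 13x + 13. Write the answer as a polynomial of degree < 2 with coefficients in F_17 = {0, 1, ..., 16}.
a(x)^(-1) ≡ 14x + 12 (mod f(x))

Since f is irreducible over F_17, F_17[x]/(f) is a field and a(x) ≠ 0 has an inverse. Apply the extended Euclidean algorithm to f(x) and a(x) in F_17[x]: f(x) = (4x + 1)·a(x) + (7). The last nonzero remainder is the constant 7 = gcd(f, a) in F_17. Back-substituting through the division chain expresses 7 = s(x)·a(x) + t(x)·f(x) with s(x) ≡ 13x + 16 (mod f), so (13x + 16)·a(x) ≡ 7 (mod f). Multiplying by 7^(-1) ≡ 5 in F_17 gives a(x)^(-1) ≡ 5·(13x + 16) ≡ 14x + 12 (mod f). Check: (13x + 13)·(14x + 12) = 12x^2 + 15x + 3 ≡ 1 (mod x^2 + 14x + 3).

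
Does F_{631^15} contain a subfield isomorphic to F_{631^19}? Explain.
No: F_{631^19} is not a subfield of F_{631^15}

F_{p^m} embeds in F_{p^n} iff m | n. Here 19 ∤ 15 (since 15 = 0·19 + 15 with remainder 15 ≠ 0), so F_{631^19} is not a subfield of F_{631^15}. Equivalently: if it were, the tower law would give 19 = [F_{631^19}:F_631] dividing [F_{631^15}:F_631] = 15, contradiction.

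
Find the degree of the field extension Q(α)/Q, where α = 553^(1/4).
[Q(α):Q] = 4

α is a root of x^4 - 553. By Eisenstein's criterion at the prime p = 7 (which divides the constant term 553 but p^2 = 49 does not, since 553 is squarefree), x^4 - 553 is irreducible over Q. Hence [Q(α):Q] = 4.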